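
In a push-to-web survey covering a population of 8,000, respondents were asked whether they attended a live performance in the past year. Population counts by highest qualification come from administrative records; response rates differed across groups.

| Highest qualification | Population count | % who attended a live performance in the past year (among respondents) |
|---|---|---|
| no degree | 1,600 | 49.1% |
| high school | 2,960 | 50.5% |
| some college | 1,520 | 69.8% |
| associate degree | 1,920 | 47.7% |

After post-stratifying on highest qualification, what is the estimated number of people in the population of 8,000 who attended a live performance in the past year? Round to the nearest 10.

Apply each group's respondent rate to its population count:
  no degree: 1,600 × 49.1% = 785.6
  high school: 2,960 × 50.5% = 1494.8
  some college: 1,520 × 69.8% = 1060.96
  associate degree: 1,920 × 47.7% = 915.84
Estimated total = 4257.2 → 4,260.

4,260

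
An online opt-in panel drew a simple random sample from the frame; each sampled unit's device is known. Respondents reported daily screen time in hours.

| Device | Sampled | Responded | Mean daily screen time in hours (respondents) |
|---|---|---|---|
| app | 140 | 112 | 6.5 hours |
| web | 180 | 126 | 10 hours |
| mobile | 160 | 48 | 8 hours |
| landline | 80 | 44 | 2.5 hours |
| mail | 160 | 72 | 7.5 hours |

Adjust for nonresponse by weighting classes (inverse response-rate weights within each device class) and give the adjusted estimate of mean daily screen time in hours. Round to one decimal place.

Class response rates: app 112/140 = 80%, web 126/180 = 70%, mobile 48/160 = 30%, landline 44/80 = 55%, mail 72/160 = 45%.
Weighting each respondent by the inverse class response rate inflates each class back to its sampled size, so the class weight is n_sampled:
  app: 140 × 6.5 = 910
  web: 180 × 10 = 1800
  mobile: 160 × 8 = 1280
  landline: 80 × 2.5 = 200
  mail: 160 × 7.5 = 1200
Adjusted estimate = 5390 / 720 = 7.48611 → 7.5.

7.5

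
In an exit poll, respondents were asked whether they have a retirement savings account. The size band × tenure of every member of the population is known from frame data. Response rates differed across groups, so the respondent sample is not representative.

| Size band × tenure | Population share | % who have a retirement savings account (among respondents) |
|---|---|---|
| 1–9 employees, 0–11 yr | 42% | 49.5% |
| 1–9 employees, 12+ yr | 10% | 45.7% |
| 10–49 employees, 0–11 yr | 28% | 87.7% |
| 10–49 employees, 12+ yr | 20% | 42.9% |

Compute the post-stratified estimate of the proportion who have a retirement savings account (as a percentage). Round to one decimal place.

Each cell contributes population-share × respondent value:
  1–9 employees, 0–11 yr: 0.42 × 49.5 = 20.79
  1–9 employees, 12+ yr: 0.1 × 45.7 = 4.57
  10–49 employees, 0–11 yr: 0.28 × 87.7 = 24.556
  10–49 employees, 12+ yr: 0.2 × 42.9 = 8.58
Post-stratified estimate = 58.496 → 58.5%.

58.5%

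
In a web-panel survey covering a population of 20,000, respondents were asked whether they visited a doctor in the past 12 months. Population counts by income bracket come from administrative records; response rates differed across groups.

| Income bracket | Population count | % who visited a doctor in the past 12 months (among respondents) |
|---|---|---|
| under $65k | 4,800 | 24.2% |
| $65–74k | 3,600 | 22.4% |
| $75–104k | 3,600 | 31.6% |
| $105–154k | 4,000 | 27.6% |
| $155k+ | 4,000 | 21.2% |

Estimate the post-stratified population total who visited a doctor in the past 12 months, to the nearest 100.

Estimated count per cell = population count × respondent percentage:
  under $65k: 4,800 × 24.2% = 1161.6
  $65–74k: 3,600 × 22.4% = 806.4
  $75–104k: 3,600 × 31.6% = 1137.6
  $105–154k: 4,000 × 27.6% = 1104
  $155k+: 4,000 × 21.2% = 848
Estimated total = 5057.6 → 5,100.

5,100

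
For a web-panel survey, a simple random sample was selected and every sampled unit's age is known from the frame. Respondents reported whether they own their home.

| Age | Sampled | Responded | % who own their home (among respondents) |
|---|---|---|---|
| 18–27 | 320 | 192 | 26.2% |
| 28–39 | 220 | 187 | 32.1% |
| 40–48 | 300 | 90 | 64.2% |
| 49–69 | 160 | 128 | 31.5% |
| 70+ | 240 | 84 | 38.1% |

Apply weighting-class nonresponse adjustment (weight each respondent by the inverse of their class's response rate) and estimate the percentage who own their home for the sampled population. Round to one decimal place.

39.4%

Class response rates: 18–27 192/320 = 60%, 28–39 187/220 = 85%, 40–48 90/300 = 30%, 49–69 128/160 = 80%, 70+ 84/240 = 35%.
With weight = n_sampled/n_responded per class, the weighted class total is n_sampled:
  18–27: 320 × 26.2 = 8384
  28–39: 220 × 32.1 = 7062
  40–48: 300 × 64.2 = 19,260
  49–69: 160 × 31.5 = 5040
  70+: 240 × 38.1 = 9144
Adjusted estimate = 48,890 / 1,240 = 39.4274 → 39.4%.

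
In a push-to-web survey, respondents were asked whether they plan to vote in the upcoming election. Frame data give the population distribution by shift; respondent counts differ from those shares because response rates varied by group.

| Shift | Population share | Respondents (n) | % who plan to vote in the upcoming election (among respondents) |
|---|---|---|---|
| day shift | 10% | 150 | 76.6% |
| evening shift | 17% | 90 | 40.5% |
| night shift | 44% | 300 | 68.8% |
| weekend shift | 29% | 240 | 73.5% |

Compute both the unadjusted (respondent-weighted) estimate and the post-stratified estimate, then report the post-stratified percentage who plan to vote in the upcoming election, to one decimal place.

66.1%

Without adjustment, the pooled respondent share is:
  (150/780)×76.6 + (90/780)×40.5 + (300/780)×68.8 + (240/780)×73.5 = 68.4808%
Reweighting by population shift shares:
  0.1×76.6 + 0.17×40.5 + 0.44×68.8 + 0.29×73.5 = 66.132%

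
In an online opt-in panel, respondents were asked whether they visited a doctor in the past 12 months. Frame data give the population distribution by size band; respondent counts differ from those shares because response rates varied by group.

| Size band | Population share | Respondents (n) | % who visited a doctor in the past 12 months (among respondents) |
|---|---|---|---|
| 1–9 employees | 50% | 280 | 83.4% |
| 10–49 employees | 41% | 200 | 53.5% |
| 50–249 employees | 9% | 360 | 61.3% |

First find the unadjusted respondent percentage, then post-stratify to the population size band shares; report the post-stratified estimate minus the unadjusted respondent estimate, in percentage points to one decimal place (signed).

Naive respondent-only estimate (weights = respondent counts):
  (280/840)×83.4 + (200/840)×53.5 + (360/840)×61.3 = 66.8095%
Reweighting by population size band shares:
  0.5×83.4 + 0.41×53.5 + 0.09×61.3 = 69.152%
Difference = 69.152 − 66.8095 = 2.3425 pp.

+2.3 percentage points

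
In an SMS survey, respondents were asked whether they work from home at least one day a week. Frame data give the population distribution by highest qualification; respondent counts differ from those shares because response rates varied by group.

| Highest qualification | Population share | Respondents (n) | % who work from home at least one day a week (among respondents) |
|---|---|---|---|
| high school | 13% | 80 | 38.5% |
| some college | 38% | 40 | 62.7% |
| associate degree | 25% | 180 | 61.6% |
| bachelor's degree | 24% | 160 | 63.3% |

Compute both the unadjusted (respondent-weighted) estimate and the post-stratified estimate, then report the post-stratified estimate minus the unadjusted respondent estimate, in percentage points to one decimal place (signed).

+1.2 percentage points

Naive respondent-only estimate (weights = respondent counts):
  (80/460)×38.5 + (40/460)×62.7 + (180/460)×61.6 + (160/460)×63.3 = 58.2696%
Post-stratified estimate weights by population shares:
  0.13×38.5 + 0.38×62.7 + 0.25×61.6 + 0.24×63.3 = 59.423%
Difference = 59.423 − 58.2696 = 1.1534 pp.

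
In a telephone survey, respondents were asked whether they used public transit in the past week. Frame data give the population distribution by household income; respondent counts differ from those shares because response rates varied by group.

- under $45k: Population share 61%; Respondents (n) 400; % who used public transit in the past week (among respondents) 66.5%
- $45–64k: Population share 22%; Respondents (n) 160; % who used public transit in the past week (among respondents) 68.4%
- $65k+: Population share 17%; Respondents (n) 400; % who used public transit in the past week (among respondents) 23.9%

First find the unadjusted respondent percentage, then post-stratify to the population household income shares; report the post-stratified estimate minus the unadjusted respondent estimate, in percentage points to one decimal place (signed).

Naive respondent-only estimate (weights = respondent counts):
  (400/960)×66.5 + (160/960)×68.4 + (400/960)×23.9 = 49.0667%
Post-stratified estimate weights by population shares:
  0.61×66.5 + 0.22×68.4 + 0.17×23.9 = 59.676%
Difference = 59.676 − 49.0667 = 10.6093 pp.

+10.6 percentage points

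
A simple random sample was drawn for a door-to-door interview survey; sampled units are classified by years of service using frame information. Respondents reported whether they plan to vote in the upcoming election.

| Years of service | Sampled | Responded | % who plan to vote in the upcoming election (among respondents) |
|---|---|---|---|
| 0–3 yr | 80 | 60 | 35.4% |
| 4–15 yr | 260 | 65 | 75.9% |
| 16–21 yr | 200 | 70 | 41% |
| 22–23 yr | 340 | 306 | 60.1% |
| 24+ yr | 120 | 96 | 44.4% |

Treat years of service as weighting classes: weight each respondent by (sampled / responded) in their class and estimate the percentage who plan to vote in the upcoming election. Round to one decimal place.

Class response rates: 0–3 yr 60/80 = 75%, 4–15 yr 65/260 = 25%, 16–21 yr 70/200 = 35%, 22–23 yr 306/340 = 90%, 24+ yr 96/120 = 80%.
Weighting each respondent by the inverse class response rate inflates each class back to its sampled size, so the class weight is n_sampled:
  0–3 yr: 80 × 35.4 = 2832
  4–15 yr: 260 × 75.9 = 19,734
  16–21 yr: 200 × 41 = 8200
  22–23 yr: 340 × 60.1 = 20,434
  24+ yr: 120 × 44.4 = 5328
Adjusted estimate = 56,528 / 1,000 = 56.528 → 56.5%.

56.5%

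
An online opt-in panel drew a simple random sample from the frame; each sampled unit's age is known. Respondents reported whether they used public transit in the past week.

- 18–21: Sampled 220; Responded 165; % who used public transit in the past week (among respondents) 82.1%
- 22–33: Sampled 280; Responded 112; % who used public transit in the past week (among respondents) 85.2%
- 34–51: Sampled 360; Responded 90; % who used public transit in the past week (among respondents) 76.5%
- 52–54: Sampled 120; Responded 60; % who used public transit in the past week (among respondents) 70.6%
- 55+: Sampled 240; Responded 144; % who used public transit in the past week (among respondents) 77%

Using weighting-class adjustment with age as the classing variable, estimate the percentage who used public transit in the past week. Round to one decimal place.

Class response rates: 18–21 165/220 = 75%, 22–33 112/280 = 40%, 34–51 90/360 = 25%, 52–54 60/120 = 50%, 55+ 144/240 = 60%.
Each respondent's weight = sampled/responded in their class; summing within a class gives n_sampled, so:
  18–21: 220 × 82.1 = 18,062
  22–33: 280 × 85.2 = 23,856
  34–51: 360 × 76.5 = 27,540
  52–54: 120 × 70.6 = 8472
  55+: 240 × 77 = 18,480
Adjusted estimate = 96,410 / 1,220 = 79.0246 → 79.0%.

79.0%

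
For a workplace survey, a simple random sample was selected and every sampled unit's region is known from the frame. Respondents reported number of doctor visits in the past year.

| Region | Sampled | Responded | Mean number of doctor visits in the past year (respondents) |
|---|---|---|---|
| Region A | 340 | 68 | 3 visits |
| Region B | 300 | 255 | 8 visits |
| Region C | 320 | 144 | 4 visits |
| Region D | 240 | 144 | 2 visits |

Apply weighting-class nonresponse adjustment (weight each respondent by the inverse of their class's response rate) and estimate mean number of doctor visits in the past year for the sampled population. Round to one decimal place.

Class response rates: Region A 68/340 = 20%, Region B 255/300 = 85%, Region C 144/320 = 45%, Region D 144/240 = 60%.
With weight = n_sampled/n_responded per class, the weighted class total is n_sampled:
  Region A: 340 × 3 = 1020
  Region B: 300 × 8 = 2400
  Region C: 320 × 4 = 1280
  Region D: 240 × 2 = 480
Adjusted estimate = 5180 / 1,200 = 4.31667 → 4.3.

4.3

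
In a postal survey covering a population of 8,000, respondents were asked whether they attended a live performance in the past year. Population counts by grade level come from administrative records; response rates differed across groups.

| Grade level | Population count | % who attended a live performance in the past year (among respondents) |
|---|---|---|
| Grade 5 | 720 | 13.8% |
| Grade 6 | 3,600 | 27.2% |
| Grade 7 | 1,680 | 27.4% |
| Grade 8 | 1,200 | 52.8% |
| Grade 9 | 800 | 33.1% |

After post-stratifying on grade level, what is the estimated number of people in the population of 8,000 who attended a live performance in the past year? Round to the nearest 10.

Estimated count per cell = population count × respondent percentage:
  Grade 5: 720 × 13.8% = 99.36
  Grade 6: 3,600 × 27.2% = 979.2
  Grade 7: 1,680 × 27.4% = 460.32
  Grade 8: 1,200 × 52.8% = 633.6
  Grade 9: 800 × 33.1% = 264.8
Estimated total = 2437.28 → 2,440.

2,440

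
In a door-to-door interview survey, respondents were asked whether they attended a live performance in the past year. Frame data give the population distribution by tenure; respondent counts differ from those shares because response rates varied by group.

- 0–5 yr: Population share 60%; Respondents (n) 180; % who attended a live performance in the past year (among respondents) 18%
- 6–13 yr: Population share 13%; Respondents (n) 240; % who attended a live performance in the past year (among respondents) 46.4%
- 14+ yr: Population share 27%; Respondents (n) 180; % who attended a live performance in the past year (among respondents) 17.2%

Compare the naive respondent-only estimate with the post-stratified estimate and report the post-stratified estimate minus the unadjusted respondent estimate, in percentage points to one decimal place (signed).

-7.6 percentage points

Naive respondent-only estimate (weights = respondent counts):
  (180/600)×18 + (240/600)×46.4 + (180/600)×17.2 = 29.12%
Post-stratifying to population shares instead:
  0.6×18 + 0.13×46.4 + 0.27×17.2 = 21.476%
Difference = 21.476 − 29.12 = -7.644 pp.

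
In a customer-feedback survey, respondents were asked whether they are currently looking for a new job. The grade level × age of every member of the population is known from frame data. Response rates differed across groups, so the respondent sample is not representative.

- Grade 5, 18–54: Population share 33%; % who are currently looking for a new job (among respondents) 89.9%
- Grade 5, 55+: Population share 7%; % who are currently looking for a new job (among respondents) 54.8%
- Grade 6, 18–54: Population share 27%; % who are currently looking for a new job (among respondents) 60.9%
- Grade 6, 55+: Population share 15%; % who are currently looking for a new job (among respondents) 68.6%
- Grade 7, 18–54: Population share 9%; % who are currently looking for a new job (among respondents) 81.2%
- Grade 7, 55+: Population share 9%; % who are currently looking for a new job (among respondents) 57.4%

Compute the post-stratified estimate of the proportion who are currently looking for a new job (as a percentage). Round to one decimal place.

Reweight to the known grade level × age distribution:
  Grade 5, 18–54: 0.33 × 89.9 = 29.667
  Grade 5, 55+: 0.07 × 54.8 = 3.836
  Grade 6, 18–54: 0.27 × 60.9 = 16.443
  Grade 6, 55+: 0.15 × 68.6 = 10.29
  Grade 7, 18–54: 0.09 × 81.2 = 7.308
  Grade 7, 55+: 0.09 × 57.4 = 5.166
Post-stratified estimate = 72.71 → 72.7%.

72.7%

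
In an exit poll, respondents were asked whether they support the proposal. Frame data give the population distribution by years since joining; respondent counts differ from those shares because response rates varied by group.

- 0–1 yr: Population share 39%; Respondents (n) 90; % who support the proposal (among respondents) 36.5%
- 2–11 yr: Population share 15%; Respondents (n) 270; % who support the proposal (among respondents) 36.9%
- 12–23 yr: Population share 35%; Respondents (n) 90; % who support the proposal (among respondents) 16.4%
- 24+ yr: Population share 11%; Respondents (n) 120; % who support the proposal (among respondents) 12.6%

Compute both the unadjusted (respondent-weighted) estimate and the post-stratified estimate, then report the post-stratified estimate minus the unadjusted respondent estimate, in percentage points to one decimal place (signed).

-1.6 percentage points

Without adjustment, the pooled respondent share is:
  (90/570)×36.5 + (270/570)×36.9 + (90/570)×16.4 + (120/570)×12.6 = 28.4842%
Post-stratified estimate weights by population shares:
  0.39×36.5 + 0.15×36.9 + 0.35×16.4 + 0.11×12.6 = 26.896%
Difference = 26.896 − 28.4842 = -1.5882 pp.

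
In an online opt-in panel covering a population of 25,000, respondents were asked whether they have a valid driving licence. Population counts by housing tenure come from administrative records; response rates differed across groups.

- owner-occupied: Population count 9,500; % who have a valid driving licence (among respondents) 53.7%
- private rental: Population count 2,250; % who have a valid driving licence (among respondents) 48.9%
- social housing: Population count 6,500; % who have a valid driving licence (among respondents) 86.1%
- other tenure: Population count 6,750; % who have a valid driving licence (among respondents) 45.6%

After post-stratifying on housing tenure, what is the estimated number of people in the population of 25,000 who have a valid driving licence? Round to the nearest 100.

Estimated count per cell = population count × respondent percentage:
  owner-occupied: 9,500 × 53.7% = 5101.5
  private rental: 2,250 × 48.9% = 1100.25
  social housing: 6,500 × 86.1% = 5596.5
  other tenure: 6,750 × 45.6% = 3078
Estimated total = 14876.2 → 14,900.

14,900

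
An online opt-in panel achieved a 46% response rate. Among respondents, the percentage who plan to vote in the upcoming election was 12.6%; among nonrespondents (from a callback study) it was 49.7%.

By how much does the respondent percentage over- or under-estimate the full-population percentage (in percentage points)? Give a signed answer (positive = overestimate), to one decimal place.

-20.0 percentage points

Nonresponse fraction = 1 − 0.46 = 0.54.
Bias = (nonresponse fraction) × (respondent percentage − nonrespondent percentage)
     = 0.54 × (12.6 − 49.7) = 0.54 × -37.1 = -20.034.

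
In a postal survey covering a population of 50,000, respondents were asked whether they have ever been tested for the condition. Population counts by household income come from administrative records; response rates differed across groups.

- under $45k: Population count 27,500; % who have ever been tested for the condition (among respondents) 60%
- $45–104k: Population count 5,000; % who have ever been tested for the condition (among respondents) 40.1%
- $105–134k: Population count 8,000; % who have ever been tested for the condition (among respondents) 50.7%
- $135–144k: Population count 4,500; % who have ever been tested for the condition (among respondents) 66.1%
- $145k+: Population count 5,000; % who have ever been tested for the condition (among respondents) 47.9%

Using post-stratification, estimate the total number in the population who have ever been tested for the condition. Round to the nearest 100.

27,900

Each cell contributes its population count × the respondent rate:
  under $45k: 27,500 × 60% = 16,500
  $45–104k: 5,000 × 40.1% = 2005
  $105–134k: 8,000 × 50.7% = 4056
  $135–144k: 4,500 × 66.1% = 2974.5
  $145k+: 5,000 × 47.9% = 2395
Estimated total = 27930.5 → 27,900.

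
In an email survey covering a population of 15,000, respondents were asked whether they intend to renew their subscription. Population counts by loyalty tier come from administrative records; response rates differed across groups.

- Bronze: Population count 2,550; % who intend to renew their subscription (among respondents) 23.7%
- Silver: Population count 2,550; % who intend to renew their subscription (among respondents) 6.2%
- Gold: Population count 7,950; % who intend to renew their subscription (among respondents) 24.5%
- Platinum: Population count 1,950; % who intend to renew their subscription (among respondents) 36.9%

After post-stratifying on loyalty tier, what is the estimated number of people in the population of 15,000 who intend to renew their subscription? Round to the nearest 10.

Apply each group's respondent rate to its population count:
  Bronze: 2,550 × 23.7% = 604.35
  Silver: 2,550 × 6.2% = 158.1
  Gold: 7,950 × 24.5% = 1947.75
  Platinum: 1,950 × 36.9% = 719.55
Estimated total = 3429.75 → 3,430.

3,430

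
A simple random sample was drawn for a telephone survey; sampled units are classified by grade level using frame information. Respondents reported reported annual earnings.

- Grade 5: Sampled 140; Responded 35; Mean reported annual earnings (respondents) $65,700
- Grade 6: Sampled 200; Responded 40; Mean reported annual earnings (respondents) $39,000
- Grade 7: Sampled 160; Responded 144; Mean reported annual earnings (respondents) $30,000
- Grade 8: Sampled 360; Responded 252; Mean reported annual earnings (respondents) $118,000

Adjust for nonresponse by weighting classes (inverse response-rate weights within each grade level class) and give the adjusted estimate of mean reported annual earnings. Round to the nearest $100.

$74,700

Class response rates: Grade 5 35/140 = 25%, Grade 6 40/200 = 20%, Grade 7 144/160 = 90%, Grade 8 252/360 = 70%.
Each respondent's weight = sampled/responded in their class; summing within a class gives n_sampled, so:
  Grade 5: 140 × 65,700 = 9,198,000
  Grade 6: 200 × 39,000 = 7,800,000
  Grade 7: 160 × 30,000 = 4,800,000
  Grade 8: 360 × 118,000 = 42,480,000
Adjusted estimate = 64,278,000 / 860 = 74741.9 → $74,700.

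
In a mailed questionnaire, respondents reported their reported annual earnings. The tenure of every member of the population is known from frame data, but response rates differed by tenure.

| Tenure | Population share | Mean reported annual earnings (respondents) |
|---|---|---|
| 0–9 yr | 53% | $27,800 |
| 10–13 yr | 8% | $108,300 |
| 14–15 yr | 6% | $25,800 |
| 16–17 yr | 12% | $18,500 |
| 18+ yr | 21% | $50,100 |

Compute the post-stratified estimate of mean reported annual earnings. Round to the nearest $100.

$37,700

Each cell contributes population-share × respondent value:
  0–9 yr: 0.53 × 27,800 = 14,734
  10–13 yr: 0.08 × 108,300 = 8664
  14–15 yr: 0.06 × 25,800 = 1548
  16–17 yr: 0.12 × 18,500 = 2220
  18+ yr: 0.21 × 50,100 = 10,521
Post-stratified estimate = 37,687 → $37,700.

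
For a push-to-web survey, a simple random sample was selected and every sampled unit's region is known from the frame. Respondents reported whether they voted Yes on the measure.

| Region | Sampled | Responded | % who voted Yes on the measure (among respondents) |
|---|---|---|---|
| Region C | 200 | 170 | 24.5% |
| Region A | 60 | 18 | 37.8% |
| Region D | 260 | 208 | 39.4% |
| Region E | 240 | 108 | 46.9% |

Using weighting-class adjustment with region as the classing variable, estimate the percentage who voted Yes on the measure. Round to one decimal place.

Class response rates: Region C 170/200 = 85%, Region A 18/60 = 30%, Region D 208/260 = 80%, Region E 108/240 = 45%.
Weighting each respondent by the inverse class response rate inflates each class back to its sampled size, so the class weight is n_sampled:
  Region C: 200 × 24.5 = 4900
  Region A: 60 × 37.8 = 2268
  Region D: 260 × 39.4 = 10,244
  Region E: 240 × 46.9 = 11,256
Adjusted estimate = 28,668 / 760 = 37.7211 → 37.7%.

37.7%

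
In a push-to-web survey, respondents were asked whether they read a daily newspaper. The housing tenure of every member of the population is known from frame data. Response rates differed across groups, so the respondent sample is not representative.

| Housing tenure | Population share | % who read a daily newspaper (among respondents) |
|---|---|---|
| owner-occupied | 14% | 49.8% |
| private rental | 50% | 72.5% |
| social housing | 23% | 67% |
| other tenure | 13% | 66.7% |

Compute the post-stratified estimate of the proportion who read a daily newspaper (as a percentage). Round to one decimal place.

67.3%

Post-stratification weights by population share, not respondent share:
  owner-occupied: 0.14 × 49.8 = 6.972
  private rental: 0.5 × 72.5 = 36.25
  social housing: 0.23 × 67 = 15.41
  other tenure: 0.13 × 66.7 = 8.671
Post-stratified estimate = 67.303 → 67.3%.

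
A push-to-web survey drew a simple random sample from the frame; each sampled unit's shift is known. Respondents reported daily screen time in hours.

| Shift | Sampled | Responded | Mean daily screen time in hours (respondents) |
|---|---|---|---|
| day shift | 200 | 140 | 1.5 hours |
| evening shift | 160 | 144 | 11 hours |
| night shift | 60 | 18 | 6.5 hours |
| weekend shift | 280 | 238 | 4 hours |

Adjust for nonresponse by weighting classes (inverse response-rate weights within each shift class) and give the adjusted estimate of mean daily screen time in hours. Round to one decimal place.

Class response rates: day shift 140/200 = 70%, evening shift 144/160 = 90%, night shift 18/60 = 30%, weekend shift 238/280 = 85%.
With weight = n_sampled/n_responded per class, the weighted class total is n_sampled:
  day shift: 200 × 1.5 = 300
  evening shift: 160 × 11 = 1760
  night shift: 60 × 6.5 = 390
  weekend shift: 280 × 4 = 1120
Adjusted estimate = 3570 / 700 = 5.1 → 5.1.

5.1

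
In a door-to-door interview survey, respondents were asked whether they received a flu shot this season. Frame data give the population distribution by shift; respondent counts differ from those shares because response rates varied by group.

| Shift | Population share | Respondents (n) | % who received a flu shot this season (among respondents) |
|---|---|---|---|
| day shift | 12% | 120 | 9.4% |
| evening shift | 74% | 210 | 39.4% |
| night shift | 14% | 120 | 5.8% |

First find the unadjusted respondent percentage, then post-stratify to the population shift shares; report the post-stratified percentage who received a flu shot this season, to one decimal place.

Without adjustment, the pooled respondent share is:
  (120/450)×9.4 + (210/450)×39.4 + (120/450)×5.8 = 22.44%
Post-stratifying to population shares instead:
  0.12×9.4 + 0.74×39.4 + 0.14×5.8 = 31.096%

31.1%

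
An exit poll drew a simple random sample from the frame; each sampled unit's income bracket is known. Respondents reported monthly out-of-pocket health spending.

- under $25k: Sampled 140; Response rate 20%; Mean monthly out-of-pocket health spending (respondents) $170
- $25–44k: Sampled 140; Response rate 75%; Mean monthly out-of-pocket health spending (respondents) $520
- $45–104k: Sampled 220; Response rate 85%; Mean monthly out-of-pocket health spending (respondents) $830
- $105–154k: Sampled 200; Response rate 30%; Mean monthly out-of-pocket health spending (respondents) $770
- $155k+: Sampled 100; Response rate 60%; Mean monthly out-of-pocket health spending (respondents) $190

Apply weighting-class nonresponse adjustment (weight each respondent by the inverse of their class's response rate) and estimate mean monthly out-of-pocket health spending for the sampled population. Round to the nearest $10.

$570

Inverse-response-rate weighting restores each class to its sampled count, so class totals weight by n_sampled:
  under $25k: 140 × 170 = 23,800
  $25–44k: 140 × 520 = 72,800
  $45–104k: 220 × 830 = 182,600
  $105–154k: 200 × 770 = 154,000
  $155k+: 100 × 190 = 19,000
Adjusted estimate = 452,200 / 800 = 565.25 → $570.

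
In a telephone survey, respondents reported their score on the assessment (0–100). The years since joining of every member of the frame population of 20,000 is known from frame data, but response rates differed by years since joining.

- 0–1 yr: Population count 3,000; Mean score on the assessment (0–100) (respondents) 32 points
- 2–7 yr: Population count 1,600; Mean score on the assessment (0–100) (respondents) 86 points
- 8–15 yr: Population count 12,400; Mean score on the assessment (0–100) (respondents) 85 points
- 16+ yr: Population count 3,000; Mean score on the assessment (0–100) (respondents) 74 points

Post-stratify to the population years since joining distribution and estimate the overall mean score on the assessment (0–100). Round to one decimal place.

Post-stratification weights by population share, not respondent share:
  0–1 yr: (3,000/20,000) × 32 = 4.8
  2–7 yr: (1,600/20,000) × 86 = 6.88
  8–15 yr: (12,400/20,000) × 85 = 52.7
  16+ yr: (3,000/20,000) × 74 = 11.1
Post-stratified estimate = 75.48 → 75.5.

75.5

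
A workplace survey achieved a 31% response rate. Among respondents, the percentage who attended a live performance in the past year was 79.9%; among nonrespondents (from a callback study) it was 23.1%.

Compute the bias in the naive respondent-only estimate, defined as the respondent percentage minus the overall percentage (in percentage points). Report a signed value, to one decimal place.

Nonresponse fraction = 1 − 0.31 = 0.69.
Bias = (nonresponse fraction) × (respondent percentage − nonrespondent percentage)
     = 0.69 × (79.9 − 23.1) = 0.69 × 56.8 = 39.192.

+39.2 percentage points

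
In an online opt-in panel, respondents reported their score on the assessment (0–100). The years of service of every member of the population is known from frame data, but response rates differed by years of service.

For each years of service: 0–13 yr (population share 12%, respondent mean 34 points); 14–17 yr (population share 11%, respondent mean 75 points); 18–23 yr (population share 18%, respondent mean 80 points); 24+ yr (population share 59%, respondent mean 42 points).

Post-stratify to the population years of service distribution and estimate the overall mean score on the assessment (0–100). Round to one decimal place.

51.5

Each cell contributes population-share × respondent value:
  0–13 yr: 0.12 × 34 = 4.08
  14–17 yr: 0.11 × 75 = 8.25
  18–23 yr: 0.18 × 80 = 14.4
  24+ yr: 0.59 × 42 = 24.78
Post-stratified estimate = 51.51 → 51.5.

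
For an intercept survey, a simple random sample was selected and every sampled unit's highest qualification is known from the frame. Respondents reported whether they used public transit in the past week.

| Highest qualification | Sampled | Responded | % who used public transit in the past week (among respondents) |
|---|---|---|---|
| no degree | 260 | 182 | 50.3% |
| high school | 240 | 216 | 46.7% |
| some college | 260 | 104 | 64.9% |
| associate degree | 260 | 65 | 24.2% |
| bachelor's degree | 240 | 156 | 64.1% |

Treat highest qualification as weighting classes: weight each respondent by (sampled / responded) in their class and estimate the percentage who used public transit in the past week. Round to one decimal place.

49.9%

Class response rates: no degree 182/260 = 70%, high school 216/240 = 90%, some college 104/260 = 40%, associate degree 65/260 = 25%, bachelor's degree 156/240 = 65%.
Each respondent's weight = sampled/responded in their class; summing within a class gives n_sampled, so:
  no degree: 260 × 50.3 = 13,078
  high school: 240 × 46.7 = 11,208
  some college: 260 × 64.9 = 16,874
  associate degree: 260 × 24.2 = 6292
  bachelor's degree: 240 × 64.1 = 15384
Adjusted estimate = 62,836 / 1,260 = 49.8698 → 49.9%.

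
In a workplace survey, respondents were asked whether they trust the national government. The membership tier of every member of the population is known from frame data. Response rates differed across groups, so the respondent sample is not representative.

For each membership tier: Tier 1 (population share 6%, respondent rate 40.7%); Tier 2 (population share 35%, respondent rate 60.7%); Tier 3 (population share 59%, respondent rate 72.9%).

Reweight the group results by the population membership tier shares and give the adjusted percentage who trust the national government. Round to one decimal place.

Each cell contributes population-share × respondent value:
  Tier 1: 0.06 × 40.7 = 2.442
  Tier 2: 0.35 × 60.7 = 21.245
  Tier 3: 0.59 × 72.9 = 43.011
Post-stratified estimate = 66.698 → 66.7%.

66.7%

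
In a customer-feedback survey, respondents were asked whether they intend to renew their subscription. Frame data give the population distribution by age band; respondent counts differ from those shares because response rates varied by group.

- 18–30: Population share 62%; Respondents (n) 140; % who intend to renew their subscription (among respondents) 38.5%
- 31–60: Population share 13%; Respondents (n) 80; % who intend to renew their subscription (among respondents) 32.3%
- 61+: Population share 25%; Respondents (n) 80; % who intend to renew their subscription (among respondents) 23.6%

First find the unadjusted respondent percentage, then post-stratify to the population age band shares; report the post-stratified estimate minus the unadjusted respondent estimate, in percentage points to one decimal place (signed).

Unadjusted (pooled respondent) estimate weights by respondent counts:
  (140/300)×38.5 + (80/300)×32.3 + (80/300)×23.6 = 32.8733%
Reweighting by population age band shares:
  0.62×38.5 + 0.13×32.3 + 0.25×23.6 = 33.969%
Difference = 33.969 − 32.8733 = 1.0957 pp.

+1.1 percentage points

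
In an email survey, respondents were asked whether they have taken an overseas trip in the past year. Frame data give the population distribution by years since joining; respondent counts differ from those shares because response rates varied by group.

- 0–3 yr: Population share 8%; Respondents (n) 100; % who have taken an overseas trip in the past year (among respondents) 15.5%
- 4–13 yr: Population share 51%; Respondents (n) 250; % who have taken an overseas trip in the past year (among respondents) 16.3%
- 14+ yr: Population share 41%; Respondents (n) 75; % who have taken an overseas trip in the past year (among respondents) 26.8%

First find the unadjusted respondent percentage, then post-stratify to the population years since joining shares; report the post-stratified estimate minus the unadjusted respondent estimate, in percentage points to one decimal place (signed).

Without adjustment, the pooled respondent share is:
  (100/425)×15.5 + (250/425)×16.3 + (75/425)×26.8 = 17.9647%
Reweighting by population years since joining shares:
  0.08×15.5 + 0.51×16.3 + 0.41×26.8 = 20.541%
Difference = 20.541 − 17.9647 = 2.5763 pp.

+2.6 percentage points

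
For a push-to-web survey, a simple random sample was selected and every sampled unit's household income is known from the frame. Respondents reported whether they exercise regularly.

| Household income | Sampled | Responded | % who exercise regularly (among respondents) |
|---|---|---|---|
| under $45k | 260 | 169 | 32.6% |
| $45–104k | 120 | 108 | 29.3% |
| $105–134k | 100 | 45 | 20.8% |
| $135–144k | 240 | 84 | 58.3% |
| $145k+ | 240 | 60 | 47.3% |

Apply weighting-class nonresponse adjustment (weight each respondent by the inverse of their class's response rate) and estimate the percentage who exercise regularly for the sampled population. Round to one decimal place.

41.1%

Class response rates: under $45k 169/260 = 65%, $45–104k 108/120 = 90%, $105–134k 45/100 = 45%, $135–144k 84/240 = 35%, $145k+ 60/240 = 25%.
Each respondent's weight = sampled/responded in their class; summing within a class gives n_sampled, so:
  under $45k: 260 × 32.6 = 8476
  $45–104k: 120 × 29.3 = 3516
  $105–134k: 100 × 20.8 = 2080
  $135–144k: 240 × 58.3 = 13,992
  $145k+: 240 × 47.3 = 11,352
Adjusted estimate = 39,416 / 960 = 41.0583 → 41.1%.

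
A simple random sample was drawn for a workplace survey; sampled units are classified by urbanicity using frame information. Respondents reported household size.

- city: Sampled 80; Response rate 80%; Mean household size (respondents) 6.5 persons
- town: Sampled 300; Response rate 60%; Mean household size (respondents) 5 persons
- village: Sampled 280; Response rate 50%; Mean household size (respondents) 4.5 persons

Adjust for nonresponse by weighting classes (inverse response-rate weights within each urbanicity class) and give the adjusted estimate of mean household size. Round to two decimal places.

4.97

With weight = n_sampled/n_responded per class, the weighted class total is n_sampled:
  city: 80 × 6.5 = 520
  town: 300 × 5 = 1500
  village: 280 × 4.5 = 1260
Adjusted estimate = 3280 / 660 = 4.9697 → 4.97.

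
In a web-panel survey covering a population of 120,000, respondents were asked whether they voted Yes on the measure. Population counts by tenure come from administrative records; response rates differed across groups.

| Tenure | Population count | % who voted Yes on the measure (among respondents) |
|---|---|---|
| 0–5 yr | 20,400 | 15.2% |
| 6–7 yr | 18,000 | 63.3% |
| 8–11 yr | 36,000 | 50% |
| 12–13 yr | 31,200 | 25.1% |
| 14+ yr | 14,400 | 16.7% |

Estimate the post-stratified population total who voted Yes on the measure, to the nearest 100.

Estimated count per cell = population count × respondent percentage:
  0–5 yr: 20,400 × 15.2% = 3100.8
  6–7 yr: 18,000 × 63.3% = 11,394
  8–11 yr: 36,000 × 50% = 18,000
  12–13 yr: 31,200 × 25.1% = 7831.2
  14+ yr: 14,400 × 16.7% = 2404.8
Estimated total = 42730.8 → 42,700.

42,700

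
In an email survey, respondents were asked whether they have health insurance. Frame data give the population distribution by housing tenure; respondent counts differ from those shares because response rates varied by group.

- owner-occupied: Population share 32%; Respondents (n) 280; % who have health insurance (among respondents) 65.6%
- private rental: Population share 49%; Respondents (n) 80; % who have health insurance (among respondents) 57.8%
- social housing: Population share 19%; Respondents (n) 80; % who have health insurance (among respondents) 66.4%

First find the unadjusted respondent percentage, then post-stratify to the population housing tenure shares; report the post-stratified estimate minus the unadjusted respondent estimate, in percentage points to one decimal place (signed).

Unadjusted (pooled respondent) estimate weights by respondent counts:
  (280/440)×65.6 + (80/440)×57.8 + (80/440)×66.4 = 64.3273%
Post-stratifying to population shares instead:
  0.32×65.6 + 0.49×57.8 + 0.19×66.4 = 61.93%
Difference = 61.93 − 64.3273 = -2.3973 pp.

-2.4 percentage points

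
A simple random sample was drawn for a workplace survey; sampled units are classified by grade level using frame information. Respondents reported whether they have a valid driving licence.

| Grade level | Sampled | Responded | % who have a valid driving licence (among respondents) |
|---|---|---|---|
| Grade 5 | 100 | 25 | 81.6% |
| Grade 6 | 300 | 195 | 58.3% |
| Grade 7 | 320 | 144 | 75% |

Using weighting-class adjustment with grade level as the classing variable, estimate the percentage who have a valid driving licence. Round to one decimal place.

Class response rates: Grade 5 25/100 = 25%, Grade 6 195/300 = 65%, Grade 7 144/320 = 45%.
With weight = n_sampled/n_responded per class, the weighted class total is n_sampled:
  Grade 5: 100 × 81.6 = 8160
  Grade 6: 300 × 58.3 = 17,490
  Grade 7: 320 × 75 = 24,000
Adjusted estimate = 49,650 / 720 = 68.9583 → 69.0%.

69.0%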